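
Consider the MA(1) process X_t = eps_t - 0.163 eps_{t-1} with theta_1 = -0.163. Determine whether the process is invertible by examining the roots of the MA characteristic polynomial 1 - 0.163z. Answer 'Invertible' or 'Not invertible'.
\text{Invertible}

The MA(q) characteristic polynomial is P(z) = 1 - 0.163z.
Invertibility requires all roots to lie outside the unit circle, i.e. |z| > 1 for every root.
This is linear in z: 1 + (-0.163) z = 0  =>  z = -1/(-0.163) = 6.134969,  |z| = 6.134969.
Moduli of all roots: 6.1350.
All moduli strictly greater than 1? Yes.
Verdict: Invertible.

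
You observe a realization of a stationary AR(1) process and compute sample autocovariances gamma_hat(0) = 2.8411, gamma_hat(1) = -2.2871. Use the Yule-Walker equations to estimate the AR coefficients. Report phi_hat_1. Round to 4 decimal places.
\hat\phi_{1} = -0.8050

The Yule-Walker equations for an AR(p) process read, in matrix form,
  Gamma_p phi = r_p,   with   (Gamma_p)_{ij} = gamma(|i - j|),
                       (r_p)_i = gamma(i),   i,j = 1..p.
Substitute the sample gammas (Toeplitz matrix and right-hand side of size 1):
  Gamma_p = [[2.8411]]
  r_p     = [-2.2871]
With p = 1 this is the single equation gamma(0) phi_1 = gamma(1):
  phi_hat_1 = gamma(1) / gamma(0) = -2.2871 / 2.8411 = -0.8050.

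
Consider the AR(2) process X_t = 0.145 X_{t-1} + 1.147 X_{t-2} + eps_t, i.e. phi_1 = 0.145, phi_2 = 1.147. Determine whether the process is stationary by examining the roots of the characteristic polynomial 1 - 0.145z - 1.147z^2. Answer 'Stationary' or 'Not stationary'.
\text{Not stationary}

The AR(p) characteristic polynomial is P(z) = 1 - 0.145z - 1.147z^2.
Stationarity requires all roots to lie outside the unit circle, i.e. |z| > 1 for every root.
Set 1 + (-0.145) z + (-1.147) z^2 = 0, i.e. a z^2 + b z + c = 0 with a = -1.147, b = -0.145, c = 1.
Discriminant D = b^2 - 4ac = (-0.145)^2 - 4*(-1.147)*1 = 0.021025 - (-4.588) = 4.609025.
D >= 0, so the roots are real: z = (-b +/- sqrt(D)) / (2a) = (0.145 +/- 2.146864) / (-2.294).
  z_1 = (0.145 + 2.146864) / (-2.294) = -0.9991,   |z_1| = 0.9991.
  z_2 = (0.145 - 2.146864) / (-2.294) = 0.8727,   |z_2| = 0.8727.
Moduli of all roots: 0.9991, 0.8727.
All moduli strictly greater than 1? No.
Verdict: Not stationary.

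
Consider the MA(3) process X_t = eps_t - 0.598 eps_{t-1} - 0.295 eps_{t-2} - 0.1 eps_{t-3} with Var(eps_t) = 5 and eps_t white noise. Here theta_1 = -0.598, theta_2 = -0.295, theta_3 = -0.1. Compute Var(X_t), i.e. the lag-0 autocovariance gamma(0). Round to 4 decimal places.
\gamma(0) = 7.2731

For an MA(q) process X_t = eps_t + sum_i theta_i eps_{t-i} with
Var(eps_t) = sigma^2, the variance is
  gamma(0) = sigma^2 * (1 + sum_i theta_i^2).
  sum_i theta_i^2 = (-0.598)^2 + (-0.295)^2 + (-0.1)^2 = 0.357604 + 0.087025 + 0.01 = 0.454629.
  gamma(0) = 5 * (1 + 0.454629) = 5 * 1.454629 = 7.273145, which rounds to 7.2731.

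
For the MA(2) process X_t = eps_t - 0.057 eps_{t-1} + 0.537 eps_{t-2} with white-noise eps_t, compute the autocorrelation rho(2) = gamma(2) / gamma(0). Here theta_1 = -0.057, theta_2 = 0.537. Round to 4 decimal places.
\rho(2) = 0.4158

For an MA(q) process with theta_0 = 1, the autocovariance is
  gamma(k) = sigma^2 * sum_{i=0..q-k} theta_i * theta_{i+k},
and rho(k) = gamma(k) / gamma(0). Sigma^2 cancels.
  numerator   = (1)*(0.537) = 0.537.
  denominator = (1)^2 + (-0.057)^2 + (0.537)^2 = 1.291618.
  rho(2) = 0.537 / 1.291618 = 0.4158.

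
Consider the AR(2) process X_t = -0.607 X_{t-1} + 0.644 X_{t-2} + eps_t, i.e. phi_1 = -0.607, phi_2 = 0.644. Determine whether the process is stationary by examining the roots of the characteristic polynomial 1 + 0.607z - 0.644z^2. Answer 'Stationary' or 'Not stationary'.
\text{Not stationary}

The AR(p) characteristic polynomial is P(z) = 1 + 0.607z - 0.644z^2.
Stationarity requires all roots to lie outside the unit circle, i.e. |z| > 1 for every root.
Set 1 + (0.607) z + (-0.644) z^2 = 0, i.e. a z^2 + b z + c = 0 with a = -0.644, b = 0.607, c = 1.
Discriminant D = b^2 - 4ac = (0.607)^2 - 4*(-0.644)*1 = 0.368449 - (-2.576) = 2.944449.
D >= 0, so the roots are real: z = (-b +/- sqrt(D)) / (2a) = (-0.607 +/- 1.71594) / (-1.288).
  z_1 = (-0.607 + 1.71594) / (-1.288) = -0.861,   |z_1| = 0.861.
  z_2 = (-0.607 - 1.71594) / (-1.288) = 1.8035,   |z_2| = 1.8035.
Moduli of all roots: 0.8610, 1.8035.
All moduli strictly greater than 1? No.
Verdict: Not stationary.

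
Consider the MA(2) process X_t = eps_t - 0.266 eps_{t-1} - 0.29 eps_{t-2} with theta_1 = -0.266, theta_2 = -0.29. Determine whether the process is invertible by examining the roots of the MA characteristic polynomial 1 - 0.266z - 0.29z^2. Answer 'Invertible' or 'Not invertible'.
\text{Invertible}

The MA(q) characteristic polynomial is P(z) = 1 - 0.266z - 0.29z^2.
Invertibility requires all roots to lie outside the unit circle, i.e. |z| > 1 for every root.
Set 1 + (-0.266) z + (-0.29) z^2 = 0, i.e. a z^2 + b z + c = 0 with a = -0.29, b = -0.266, c = 1.
Discriminant D = b^2 - 4ac = (-0.266)^2 - 4*(-0.29)*1 = 0.070756 - (-1.16) = 1.230756.
D >= 0, so the roots are real: z = (-b +/- sqrt(D)) / (2a) = (0.266 +/- 1.109394) / (-0.58).
  z_1 = (0.266 + 1.109394) / (-0.58) = -2.3714,   |z_1| = 2.3714.
  z_2 = (0.266 - 1.109394) / (-0.58) = 1.4541,   |z_2| = 1.4541.
Moduli of all roots: 2.3714, 1.4541.
All moduli strictly greater than 1? Yes.
Verdict: Invertible.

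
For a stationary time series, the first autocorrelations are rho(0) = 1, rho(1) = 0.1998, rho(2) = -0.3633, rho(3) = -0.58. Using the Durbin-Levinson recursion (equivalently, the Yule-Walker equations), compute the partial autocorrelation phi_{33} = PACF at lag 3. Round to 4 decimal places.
\phi_{33} = -0.4970

The PACF at lag k is phi_{kk}, the last component of the solution
to the Yule-Walker system G_k phi = r_k where
  (G_k)_{ij} = rho(|i - j|), (r_k)_i = rho(i), i,j = 1..k.
Equivalently, Durbin-Levinson gives phi_{kk} iteratively:
  phi_{11} = rho(1)
  phi_{kk} = [rho(k) - sum_{j=1..k-1} phi_{k-1,j} rho(k-j)]
            / [1 - sum_{j=1..k-1} phi_{k-1,j} rho(j)],
  phi_{k,j} = phi_{k-1,j} - phi_{kk} phi_{k-1,k-j},  j = 1..k-1.
Step k = 1:
  phi_11 = rho(1) = 0.1998.
Step k = 2:
  phi_22 = [rho(2) - phi_11 rho(1)] / [1 - phi_11 rho(1)] = [-0.3633 - (0.1998)(0.1998)] / [1 - (0.1998)(0.1998)]
         = -0.40322004 / 0.96007996 = -0.419986.
  Update: phi_21 = phi_11 - phi_22 phi_11 = 0.1998 - (-0.419986)(0.1998) = 0.283713.
Step k = 3:
  phi_33 = [rho(3) - phi_21 rho(2) - phi_22 rho(1)] / [1 - phi_21 rho(1) - phi_22 rho(2)]
    numerator   = -0.58 - (0.283713)(-0.3633) - (-0.419986)(0.1998) = -0.39301382
    denominator = 1 - (0.283713)(0.1998) - (-0.419986)(-0.3633) = 0.79073323
  phi_33 = -0.39301382 / 0.79073323 = -0.497.
Therefore phi_{33} = -0.4970.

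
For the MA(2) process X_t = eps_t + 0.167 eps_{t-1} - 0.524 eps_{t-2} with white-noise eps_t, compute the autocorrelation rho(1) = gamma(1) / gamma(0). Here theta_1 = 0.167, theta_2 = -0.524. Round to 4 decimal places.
\rho(1) = 0.0610

For an MA(q) process with theta_0 = 1, the autocovariance is
  gamma(k) = sigma^2 * sum_{i=0..q-k} theta_i * theta_{i+k},
and rho(k) = gamma(k) / gamma(0). Sigma^2 cancels.
  numerator   = (1)*(0.167) + (0.167)*(-0.524) = 0.079492.
  denominator = (1)^2 + (0.167)^2 + (-0.524)^2 = 1.302465.
  rho(1) = 0.079492 / 1.302465 = 0.0610.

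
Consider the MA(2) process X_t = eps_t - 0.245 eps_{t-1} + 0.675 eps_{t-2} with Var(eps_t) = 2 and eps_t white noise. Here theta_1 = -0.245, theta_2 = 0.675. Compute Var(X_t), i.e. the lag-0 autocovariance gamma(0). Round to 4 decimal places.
\gamma(0) = 3.0313

For an MA(q) process X_t = eps_t + sum_i theta_i eps_{t-i} with
Var(eps_t) = sigma^2, the variance is
  gamma(0) = sigma^2 * (1 + sum_i theta_i^2).
  sum_i theta_i^2 = (-0.245)^2 + (0.675)^2 = 0.060025 + 0.455625 = 0.51565.
  gamma(0) = 2 * (1 + 0.51565) = 2 * 1.51565 = 3.0313.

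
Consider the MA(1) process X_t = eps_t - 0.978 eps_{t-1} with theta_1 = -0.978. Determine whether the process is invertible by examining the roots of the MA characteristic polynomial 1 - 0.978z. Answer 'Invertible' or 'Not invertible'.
\text{Invertible}

The MA(q) characteristic polynomial is P(z) = 1 - 0.978z.
Invertibility requires all roots to lie outside the unit circle, i.e. |z| > 1 for every root.
This is linear in z: 1 + (-0.978) z = 0  =>  z = -1/(-0.978) = 1.022495,  |z| = 1.022495.
Moduli of all roots: 1.0225.
All moduli strictly greater than 1? Yes.
Verdict: Invertible.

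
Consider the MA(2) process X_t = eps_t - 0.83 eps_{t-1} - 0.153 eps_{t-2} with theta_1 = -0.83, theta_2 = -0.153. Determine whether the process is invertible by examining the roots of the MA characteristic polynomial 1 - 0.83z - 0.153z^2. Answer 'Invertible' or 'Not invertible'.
\text{Invertible}

The MA(q) characteristic polynomial is P(z) = 1 - 0.83z - 0.153z^2.
Invertibility requires all roots to lie outside the unit circle, i.e. |z| > 1 for every root.
Set 1 + (-0.83) z + (-0.153) z^2 = 0, i.e. a z^2 + b z + c = 0 with a = -0.153, b = -0.83, c = 1.
Discriminant D = b^2 - 4ac = (-0.83)^2 - 4*(-0.153)*1 = 0.6889 - (-0.612) = 1.3009.
D >= 0, so the roots are real: z = (-b +/- sqrt(D)) / (2a) = (0.83 +/- 1.14057) / (-0.306).
  z_1 = (0.83 + 1.14057) / (-0.306) = -6.4398,   |z_1| = 6.4398.
  z_2 = (0.83 - 1.14057) / (-0.306) = 1.0149,   |z_2| = 1.0149.
Moduli of all roots: 6.4398, 1.0149.
All moduli strictly greater than 1? Yes.
Verdict: Invertible.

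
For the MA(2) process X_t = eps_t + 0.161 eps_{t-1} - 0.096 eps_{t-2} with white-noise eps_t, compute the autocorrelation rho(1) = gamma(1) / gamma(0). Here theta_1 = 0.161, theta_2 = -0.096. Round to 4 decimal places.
\rho(1) = 0.1406

For an MA(q) process with theta_0 = 1, the autocovariance is
  gamma(k) = sigma^2 * sum_{i=0..q-k} theta_i * theta_{i+k},
and rho(k) = gamma(k) / gamma(0). Sigma^2 cancels.
  numerator   = (1)*(0.161) + (0.161)*(-0.096) = 0.145544.
  denominator = (1)^2 + (0.161)^2 + (-0.096)^2 = 1.035137.
  rho(1) = 0.145544 / 1.035137 = 0.1406.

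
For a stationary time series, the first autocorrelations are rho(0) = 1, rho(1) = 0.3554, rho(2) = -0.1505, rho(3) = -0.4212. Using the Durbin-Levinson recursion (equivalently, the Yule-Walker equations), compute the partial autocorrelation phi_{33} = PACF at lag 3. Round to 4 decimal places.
\phi_{33} = -0.3030

The PACF at lag k is phi_{kk}, the last component of the solution
to the Yule-Walker system G_k phi = r_k where
  (G_k)_{ij} = rho(|i - j|), (r_k)_i = rho(i), i,j = 1..k.
Equivalently, Durbin-Levinson gives phi_{kk} iteratively:
  phi_{11} = rho(1)
  phi_{kk} = [rho(k) - sum_{j=1..k-1} phi_{k-1,j} rho(k-j)]
            / [1 - sum_{j=1..k-1} phi_{k-1,j} rho(j)],
  phi_{k,j} = phi_{k-1,j} - phi_{kk} phi_{k-1,k-j},  j = 1..k-1.
Step k = 1:
  phi_11 = rho(1) = 0.3554.
Step k = 2:
  phi_22 = [rho(2) - phi_11 rho(1)] / [1 - phi_11 rho(1)] = [-0.1505 - (0.3554)(0.3554)] / [1 - (0.3554)(0.3554)]
         = -0.27680916 / 0.87369084 = -0.316827.
  Update: phi_21 = phi_11 - phi_22 phi_11 = 0.3554 - (-0.316827)(0.3554) = 0.468.
Step k = 3:
  phi_33 = [rho(3) - phi_21 rho(2) - phi_22 rho(1)] / [1 - phi_21 rho(1) - phi_22 rho(2)]
    numerator   = -0.4212 - (0.468)(-0.1505) - (-0.316827)(0.3554) = -0.23816549
    denominator = 1 - (0.468)(0.3554) - (-0.316827)(-0.1505) = 0.78599013
  phi_33 = -0.23816549 / 0.78599013 = -0.303.
Therefore phi_{33} = -0.3030.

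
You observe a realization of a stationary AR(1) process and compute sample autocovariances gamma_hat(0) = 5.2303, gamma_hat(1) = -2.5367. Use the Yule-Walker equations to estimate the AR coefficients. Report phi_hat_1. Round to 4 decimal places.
\hat\phi_{1} = -0.4850

The Yule-Walker equations for an AR(p) process read, in matrix form,
  Gamma_p phi = r_p,   with   (Gamma_p)_{ij} = gamma(|i - j|),
                       (r_p)_i = gamma(i),   i,j = 1..p.
Substitute the sample gammas (Toeplitz matrix and right-hand side of size 1):
  Gamma_p = [[5.2303]]
  r_p     = [-2.5367]
With p = 1 this is the single equation gamma(0) phi_1 = gamma(1):
  phi_hat_1 = gamma(1) / gamma(0) = -2.5367 / 5.2303 = -0.4850.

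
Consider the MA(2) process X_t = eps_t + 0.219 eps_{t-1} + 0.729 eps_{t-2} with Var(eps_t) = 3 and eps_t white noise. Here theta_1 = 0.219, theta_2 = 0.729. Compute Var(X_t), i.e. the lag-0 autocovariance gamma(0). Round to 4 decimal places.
\gamma(0) = 4.7382

For an MA(q) process X_t = eps_t + sum_i theta_i eps_{t-i} with
Var(eps_t) = sigma^2, the variance is
  gamma(0) = sigma^2 * (1 + sum_i theta_i^2).
  sum_i theta_i^2 = (0.219)^2 + (0.729)^2 = 0.047961 + 0.531441 = 0.579402.
  gamma(0) = 3 * (1 + 0.579402) = 3 * 1.579402 = 4.738206, which rounds to 4.7382.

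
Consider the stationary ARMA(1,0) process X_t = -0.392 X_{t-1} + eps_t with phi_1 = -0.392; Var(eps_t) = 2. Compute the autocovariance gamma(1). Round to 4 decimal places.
\gamma(1) = -0.9263

Multiply the model equation by X_{t-k} and take expectations. With theta_0 = psi_0 = 1 and psi_j the MA(infinity) weights, this gives
  gamma(k) - sum_i phi_i gamma(k-i) = c_k,
  c_k = sigma^2 * sum_{j=k..q} theta_j psi_{j-k}   (c_k = 0 for k > q),
using gamma(-m) = gamma(m).
Pure AR (q = 0): c_0 = sigma^2 = 2, c_k = 0 for k >= 1.
Equations for k = 0 and k = 1 (AR order 1):
  gamma(0) = phi_1 gamma(1) + c_0
  gamma(1) = phi_1 gamma(0) + c_1
Substituting the second into the first: gamma(0) (1 - phi_1^2) = c_0 + phi_1 c_1, so
  gamma(0) = c_0 / (1 - phi_1^2) = 2 / (1 - (-0.392)^2) = 2 / 0.846336 = 2.363128.
  gamma(1) = phi_1 gamma(0) = (-0.392)(2.363128) = -0.926346.
Therefore gamma(1) = -0.9263 (to 4 decimal places).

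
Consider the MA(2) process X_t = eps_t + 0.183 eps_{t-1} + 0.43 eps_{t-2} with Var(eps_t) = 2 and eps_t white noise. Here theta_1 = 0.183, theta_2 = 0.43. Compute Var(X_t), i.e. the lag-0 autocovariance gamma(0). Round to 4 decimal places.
\gamma(0) = 2.4368

For an MA(q) process X_t = eps_t + sum_i theta_i eps_{t-i} with
Var(eps_t) = sigma^2, the variance is
  gamma(0) = sigma^2 * (1 + sum_i theta_i^2).
  sum_i theta_i^2 = (0.183)^2 + (0.43)^2 = 0.033489 + 0.1849 = 0.218389.
  gamma(0) = 2 * (1 + 0.218389) = 2 * 1.218389 = 2.436778, which rounds to 2.4368.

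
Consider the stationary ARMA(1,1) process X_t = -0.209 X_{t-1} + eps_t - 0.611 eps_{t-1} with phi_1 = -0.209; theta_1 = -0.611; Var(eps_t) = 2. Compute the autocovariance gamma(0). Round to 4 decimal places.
\gamma(0) = 3.4062

Multiply the model equation by X_{t-k} and take expectations. With theta_0 = psi_0 = 1 and psi_j the MA(infinity) weights, this gives
  gamma(k) - sum_i phi_i gamma(k-i) = c_k,
  c_k = sigma^2 * sum_{j=k..q} theta_j psi_{j-k}   (c_k = 0 for k > q),
using gamma(-m) = gamma(m).
psi-weights needed (psi_j = theta_j + sum_i phi_i psi_{j-i}):
  psi_1 = theta_1 + phi_1 = -0.611 + (-0.209) = -0.82
Right-hand sides:
  c_0 = sigma^2 (1 + theta_1 psi_1) = 2 * (1 + (-0.611)(-0.82)) = 2 * 1.50102 = 3.00204
  c_1 = sigma^2 theta_1 = 2 * (-0.611) = -1.222
  c_2 = 0
Equations for k = 0 and k = 1 (AR order 1):
  gamma(0) = phi_1 gamma(1) + c_0
  gamma(1) = phi_1 gamma(0) + c_1
Substituting the second into the first: gamma(0) (1 - phi_1^2) = c_0 + phi_1 c_1, so
  gamma(0) = (c_0 + phi_1 c_1) / (1 - phi_1^2) = (3.00204 + (-0.209)(-1.222)) / (1 - (-0.209)^2) = 3.257438 / 0.956319 = 3.406225.
Therefore gamma(0) = 3.4062 (to 4 decimal places).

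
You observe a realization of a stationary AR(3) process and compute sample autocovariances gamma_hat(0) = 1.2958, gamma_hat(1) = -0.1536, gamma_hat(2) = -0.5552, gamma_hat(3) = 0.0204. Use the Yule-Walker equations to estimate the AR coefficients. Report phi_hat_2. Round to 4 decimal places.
\hat\phi_{2} = -0.4730

The Yule-Walker equations for an AR(p) process read, in matrix form,
  Gamma_p phi = r_p,   with   (Gamma_p)_{ij} = gamma(|i - j|),
                       (r_p)_i = gamma(i),   i,j = 1..p.
Substitute the sample gammas (Toeplitz matrix and right-hand side of size 3):
  Gamma_p = [[1.2958, -0.1536, -0.5552], [-0.1536, 1.2958, -0.1536], [-0.5552, -0.1536, 1.2958]]
  r_p     = [-0.1536, -0.5552, 0.0204]
Written out (R1..R3):
  (R1) 1.2958 phi_1 - 0.1536 phi_2 - 0.5552 phi_3 = -0.1536
  (R2) -0.1536 phi_1 + 1.2958 phi_2 - 0.1536 phi_3 = -0.5552
  (R3) -0.5552 phi_1 - 0.1536 phi_2 + 1.2958 phi_3 = 0.0204
Gaussian elimination:
  R2 <- R2 - (-0.1536/1.2958) R1 = R2 - (-0.118537) R1:  1.277593 phi_2 - 0.219412 phi_3 = -0.573407
  R3 <- R3 - (-0.5552/1.2958) R1 = R3 - (-0.428461) R1:  -0.219412 phi_2 + 1.057918 phi_3 = -0.045412
  R3 <- R3 - (-0.219412/1.277593) R2 = R3 - (-0.171738) R2:  1.020237 phi_3 = -0.143888
Back-substitution:
  phi_hat_3 = -0.143888 / 1.020237 = -0.141034
  phi_hat_2 = (-0.573407 - (-0.219412)(-0.141034)) / 1.277593 = -0.473039
  phi_hat_1 = (-0.1536 - (-0.1536)(-0.473039) - (-0.5552)(-0.141034)) / 1.2958 = -0.235037
So phi_hat = [-0.2350, -0.4730, -0.1410].
Therefore phi_hat_2 = -0.4730.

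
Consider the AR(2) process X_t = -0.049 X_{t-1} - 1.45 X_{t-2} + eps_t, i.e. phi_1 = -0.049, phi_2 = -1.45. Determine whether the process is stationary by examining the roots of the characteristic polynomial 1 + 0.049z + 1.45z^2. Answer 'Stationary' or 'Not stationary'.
\text{Not stationary}

The AR(p) characteristic polynomial is P(z) = 1 + 0.049z + 1.45z^2.
Stationarity requires all roots to lie outside the unit circle, i.e. |z| > 1 for every root.
Set 1 + (0.049) z + (1.45) z^2 = 0, i.e. a z^2 + b z + c = 0 with a = 1.45, b = 0.049, c = 1.
Discriminant D = b^2 - 4ac = (0.049)^2 - 4*(1.45)*1 = 0.002401 - (5.8) = -5.797599.
D < 0, so the roots are the complex-conjugate pair z = (-b +/- i sqrt(-D)) / (2a) = -0.0169 +/- 0.8303i.
For a conjugate pair |z|^2 = z * conj(z) = (product of roots) = c/a = 1/(1.45) = 0.689655, so |z| = sqrt(0.689655) = 0.8305 for both roots.
Moduli of all roots: 0.8305, 0.8305.
All moduli strictly greater than 1? No.
Verdict: Not stationary.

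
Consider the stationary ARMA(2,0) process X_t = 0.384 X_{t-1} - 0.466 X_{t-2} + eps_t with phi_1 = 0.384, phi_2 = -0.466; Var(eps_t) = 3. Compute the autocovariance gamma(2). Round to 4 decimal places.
\gamma(2) = -1.5035

Multiply the model equation by X_{t-k} and take expectations. With theta_0 = psi_0 = 1 and psi_j the MA(infinity) weights, this gives
  gamma(k) - sum_i phi_i gamma(k-i) = c_k,
  c_k = sigma^2 * sum_{j=k..q} theta_j psi_{j-k}   (c_k = 0 for k > q),
using gamma(-m) = gamma(m).
Pure AR (q = 0): c_0 = sigma^2 = 3, c_k = 0 for k >= 1.
Equations for k = 0, 1, 2 (AR order 2, c_2 = 0):
  (E0) gamma(0) = phi_1 gamma(1) + phi_2 gamma(2) + c_0
  (E1) gamma(1) = phi_1 gamma(0) + phi_2 gamma(1) + c_1
  (E2) gamma(2) = phi_1 gamma(1) + phi_2 gamma(0)
From (E1): gamma(1) = A gamma(0) + B with
  A = phi_1 / (1 - phi_2) = 0.384 / 1.466 = 0.261937,   B = c_1 / (1 - phi_2) = 0 / 1.466 = 0.
Insert (E2) into (E0): gamma(0) (1 - phi_2^2) = phi_1 (1 + phi_2) gamma(1) + c_0.
  phi_1 (1 + phi_2) = (0.384)(0.534) = 0.205056,   1 - phi_2^2 = 0.782844.
Replace gamma(1) by A gamma(0) + B and collect gamma(0):
  gamma(0) [0.782844 - (0.205056)(0.261937)] = c_0 = 3
  gamma(0) * 0.729132 = 3
  gamma(0) = 3 / 0.729132 = 4.11448.
  gamma(1) = A gamma(0) = (0.261937)(4.11448) = 1.077736.
  gamma(2) = phi_1 gamma(1) + phi_2 gamma(0) = (0.384)(1.077736) + (-0.466)(4.11448) = -1.503497.
Therefore gamma(2) = -1.5035 (to 4 decimal places).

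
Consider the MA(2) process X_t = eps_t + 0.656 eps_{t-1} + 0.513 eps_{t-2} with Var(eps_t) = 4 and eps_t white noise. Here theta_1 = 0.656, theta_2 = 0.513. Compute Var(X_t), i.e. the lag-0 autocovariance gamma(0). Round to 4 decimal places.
\gamma(0) = 6.7740

For an MA(q) process X_t = eps_t + sum_i theta_i eps_{t-i} with
Var(eps_t) = sigma^2, the variance is
  gamma(0) = sigma^2 * (1 + sum_i theta_i^2).
  sum_i theta_i^2 = (0.656)^2 + (0.513)^2 = 0.430336 + 0.263169 = 0.693505.
  gamma(0) = 4 * (1 + 0.693505) = 4 * 1.693505 = 6.77402, which rounds to 6.7740.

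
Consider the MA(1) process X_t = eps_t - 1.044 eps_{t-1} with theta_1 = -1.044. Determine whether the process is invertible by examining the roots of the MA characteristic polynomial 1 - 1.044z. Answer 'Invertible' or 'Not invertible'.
\text{Not invertible}

The MA(q) characteristic polynomial is P(z) = 1 - 1.044z.
Invertibility requires all roots to lie outside the unit circle, i.e. |z| > 1 for every root.
This is linear in z: 1 + (-1.044) z = 0  =>  z = -1/(-1.044) = 0.957854,  |z| = 0.957854.
Moduli of all roots: 0.9579.
All moduli strictly greater than 1? No.
Verdict: Not invertible.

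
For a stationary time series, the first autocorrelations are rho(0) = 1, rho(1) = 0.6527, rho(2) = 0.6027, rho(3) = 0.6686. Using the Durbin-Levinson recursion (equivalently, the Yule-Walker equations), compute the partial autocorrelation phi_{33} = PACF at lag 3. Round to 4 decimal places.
\phi_{33} = 0.3761

The PACF at lag k is phi_{kk}, the last component of the solution
to the Yule-Walker system G_k phi = r_k where
  (G_k)_{ij} = rho(|i - j|), (r_k)_i = rho(i), i,j = 1..k.
Equivalently, Durbin-Levinson gives phi_{kk} iteratively:
  phi_{11} = rho(1)
  phi_{kk} = [rho(k) - sum_{j=1..k-1} phi_{k-1,j} rho(k-j)]
            / [1 - sum_{j=1..k-1} phi_{k-1,j} rho(j)],
  phi_{k,j} = phi_{k-1,j} - phi_{kk} phi_{k-1,k-j},  j = 1..k-1.
Step k = 1:
  phi_11 = rho(1) = 0.6527.
Step k = 2:
  phi_22 = [rho(2) - phi_11 rho(1)] / [1 - phi_11 rho(1)] = [0.6027 - (0.6527)(0.6527)] / [1 - (0.6527)(0.6527)]
         = 0.17668271 / 0.57398271 = 0.307819.
  Update: phi_21 = phi_11 - phi_22 phi_11 = 0.6527 - (0.307819)(0.6527) = 0.451787.
Step k = 3:
  phi_33 = [rho(3) - phi_21 rho(2) - phi_22 rho(1)] / [1 - phi_21 rho(1) - phi_22 rho(2)]
    numerator   = 0.6686 - (0.451787)(0.6027) - (0.307819)(0.6527) = 0.19539483
    denominator = 1 - (0.451787)(0.6527) - (0.307819)(0.6027) = 0.51959644
  phi_33 = 0.19539483 / 0.51959644 = 0.3761.
Therefore phi_{33} = 0.3761.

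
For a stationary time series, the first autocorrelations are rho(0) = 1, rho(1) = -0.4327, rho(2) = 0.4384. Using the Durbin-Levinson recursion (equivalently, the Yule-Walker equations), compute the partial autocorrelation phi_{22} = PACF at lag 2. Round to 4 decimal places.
\phi_{22} = 0.3090

The PACF at lag k is phi_{kk}, the last component of the solution
to the Yule-Walker system G_k phi = r_k where
  (G_k)_{ij} = rho(|i - j|), (r_k)_i = rho(i), i,j = 1..k.
Equivalently, Durbin-Levinson gives phi_{kk} iteratively:
  phi_{11} = rho(1)
  phi_{kk} = [rho(k) - sum_{j=1..k-1} phi_{k-1,j} rho(k-j)]
            / [1 - sum_{j=1..k-1} phi_{k-1,j} rho(j)],
  phi_{k,j} = phi_{k-1,j} - phi_{kk} phi_{k-1,k-j},  j = 1..k-1.
Step k = 1:
  phi_11 = rho(1) = -0.4327.
Step k = 2:
  phi_22 = [rho(2) - phi_11 rho(1)] / [1 - phi_11 rho(1)] = [0.4384 - (-0.4327)(-0.4327)] / [1 - (-0.4327)(-0.4327)]
         = 0.25117071 / 0.81277071 = 0.309.
Therefore phi_{22} = 0.3090.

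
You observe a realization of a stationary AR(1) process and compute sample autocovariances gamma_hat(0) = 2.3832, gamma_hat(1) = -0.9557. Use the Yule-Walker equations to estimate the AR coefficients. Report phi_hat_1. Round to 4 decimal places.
\hat\phi_{1} = -0.4010

The Yule-Walker equations for an AR(p) process read, in matrix form,
  Gamma_p phi = r_p,   with   (Gamma_p)_{ij} = gamma(|i - j|),
                       (r_p)_i = gamma(i),   i,j = 1..p.
Substitute the sample gammas (Toeplitz matrix and right-hand side of size 1):
  Gamma_p = [[2.3832]]
  r_p     = [-0.9557]
With p = 1 this is the single equation gamma(0) phi_1 = gamma(1):
  phi_hat_1 = gamma(1) / gamma(0) = -0.9557 / 2.3832 = -0.4010.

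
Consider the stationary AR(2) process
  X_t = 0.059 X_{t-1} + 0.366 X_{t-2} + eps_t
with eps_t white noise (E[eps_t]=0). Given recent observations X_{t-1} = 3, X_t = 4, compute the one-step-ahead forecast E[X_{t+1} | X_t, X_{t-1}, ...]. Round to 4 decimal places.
E[X_{t+1} \mid \mathcal F_t] = 1.3340

For an AR(p) model X_t = c + sum_i phi_i X_{t-i} + eps_t, the
one-step-ahead conditional mean is
  E[X_{t+1} | X_t, ...] = c + sum_i phi_i X_{t+1-i}.
Substitute known values:
  E[X_{t+1} | ...] = (0.059) * (4) + (0.366) * (3)
                   = 1.3340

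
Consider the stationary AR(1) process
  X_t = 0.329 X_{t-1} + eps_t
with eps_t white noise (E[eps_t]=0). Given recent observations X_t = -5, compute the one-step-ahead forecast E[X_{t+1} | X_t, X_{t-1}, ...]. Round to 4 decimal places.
E[X_{t+1} \mid \mathcal F_t] = -1.6450

For an AR(p) model X_t = c + sum_i phi_i X_{t-i} + eps_t, the
one-step-ahead conditional mean is
  E[X_{t+1} | X_t, ...] = c + sum_i phi_i X_{t+1-i}.
Substitute known values:
  E[X_{t+1} | ...] = (0.329) * (-5)
                   = -1.6450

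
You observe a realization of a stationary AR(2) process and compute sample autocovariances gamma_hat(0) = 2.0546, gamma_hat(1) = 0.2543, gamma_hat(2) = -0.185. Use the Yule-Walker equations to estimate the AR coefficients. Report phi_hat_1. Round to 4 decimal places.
\hat\phi_{1} = 0.1370

The Yule-Walker equations for an AR(p) process read, in matrix form,
  Gamma_p phi = r_p,   with   (Gamma_p)_{ij} = gamma(|i - j|),
                       (r_p)_i = gamma(i),   i,j = 1..p.
Substitute the sample gammas (Toeplitz matrix and right-hand side of size 2):
  Gamma_p = [[2.0546, 0.2543], [0.2543, 2.0546]]
  r_p     = [0.2543, -0.185]
Written out:
  2.0546 phi_1 + 0.2543 phi_2 = 0.2543
  0.2543 phi_1 + 2.0546 phi_2 = -0.185
Solve by Cramer's rule:
  det = gamma(0)^2 - gamma(1)^2 = (2.0546)^2 - (0.2543)^2 = 4.22138116 - 0.06466849 = 4.15671267
  phi_hat_1 = [gamma(1) gamma(0) - gamma(1) gamma(2)] / det = [(0.2543)(2.0546) - (0.2543)(-0.185)] / 4.15671267 = 0.56953028 / 4.15671267 = 0.137
  phi_hat_2 = [gamma(0) gamma(2) - gamma(1)^2] / det = [(2.0546)(-0.185) - (0.2543)^2] / 4.15671267 = -0.44476949 / 4.15671267 = -0.107
So phi_hat = [0.1370, -0.1070].
Therefore phi_hat_1 = 0.1370.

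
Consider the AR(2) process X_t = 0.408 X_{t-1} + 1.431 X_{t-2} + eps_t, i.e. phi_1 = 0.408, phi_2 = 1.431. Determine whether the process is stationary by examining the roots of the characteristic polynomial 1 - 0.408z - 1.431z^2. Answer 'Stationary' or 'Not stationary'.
\text{Not stationary}

The AR(p) characteristic polynomial is P(z) = 1 - 0.408z - 1.431z^2.
Stationarity requires all roots to lie outside the unit circle, i.e. |z| > 1 for every root.
Set 1 + (-0.408) z + (-1.431) z^2 = 0, i.e. a z^2 + b z + c = 0 with a = -1.431, b = -0.408, c = 1.
Discriminant D = b^2 - 4ac = (-0.408)^2 - 4*(-1.431)*1 = 0.166464 - (-5.724) = 5.890464.
D >= 0, so the roots are real: z = (-b +/- sqrt(D)) / (2a) = (0.408 +/- 2.427028) / (-2.862).
  z_1 = (0.408 + 2.427028) / (-2.862) = -0.9906,   |z_1| = 0.9906.
  z_2 = (0.408 - 2.427028) / (-2.862) = 0.7055,   |z_2| = 0.7055.
Moduli of all roots: 0.9906, 0.7055.
All moduli strictly greater than 1? No.
Verdict: Not stationary.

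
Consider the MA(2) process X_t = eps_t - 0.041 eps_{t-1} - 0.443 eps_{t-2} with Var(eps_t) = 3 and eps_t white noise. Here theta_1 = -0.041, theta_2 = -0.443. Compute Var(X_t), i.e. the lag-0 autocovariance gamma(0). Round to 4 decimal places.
\gamma(0) = 3.5938

For an MA(q) process X_t = eps_t + sum_i theta_i eps_{t-i} with
Var(eps_t) = sigma^2, the variance is
  gamma(0) = sigma^2 * (1 + sum_i theta_i^2).
  sum_i theta_i^2 = (-0.041)^2 + (-0.443)^2 = 0.001681 + 0.196249 = 0.19793.
  gamma(0) = 3 * (1 + 0.19793) = 3 * 1.19793 = 3.59379, which rounds to 3.5938.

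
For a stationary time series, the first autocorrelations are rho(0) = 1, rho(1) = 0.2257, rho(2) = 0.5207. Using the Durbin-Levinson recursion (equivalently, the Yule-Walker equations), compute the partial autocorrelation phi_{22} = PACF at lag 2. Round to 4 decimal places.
\phi_{22} = 0.4950

The PACF at lag k is phi_{kk}, the last component of the solution
to the Yule-Walker system G_k phi = r_k where
  (G_k)_{ij} = rho(|i - j|), (r_k)_i = rho(i), i,j = 1..k.
Equivalently, Durbin-Levinson gives phi_{kk} iteratively:
  phi_{11} = rho(1)
  phi_{kk} = [rho(k) - sum_{j=1..k-1} phi_{k-1,j} rho(k-j)]
            / [1 - sum_{j=1..k-1} phi_{k-1,j} rho(j)],
  phi_{k,j} = phi_{k-1,j} - phi_{kk} phi_{k-1,k-j},  j = 1..k-1.
Step k = 1:
  phi_11 = rho(1) = 0.2257.
Step k = 2:
  phi_22 = [rho(2) - phi_11 rho(1)] / [1 - phi_11 rho(1)] = [0.5207 - (0.2257)(0.2257)] / [1 - (0.2257)(0.2257)]
         = 0.46975951 / 0.94905951 = 0.495.
Therefore phi_{22} = 0.4950.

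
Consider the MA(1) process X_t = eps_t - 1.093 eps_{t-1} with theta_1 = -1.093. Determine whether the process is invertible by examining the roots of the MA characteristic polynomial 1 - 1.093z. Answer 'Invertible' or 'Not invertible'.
\text{Not invertible}

The MA(q) characteristic polynomial is P(z) = 1 - 1.093z.
Invertibility requires all roots to lie outside the unit circle, i.e. |z| > 1 for every root.
This is linear in z: 1 + (-1.093) z = 0  =>  z = -1/(-1.093) = 0.914913,  |z| = 0.914913.
Moduli of all roots: 0.9149.
All moduli strictly greater than 1? No.
Verdict: Not invertible.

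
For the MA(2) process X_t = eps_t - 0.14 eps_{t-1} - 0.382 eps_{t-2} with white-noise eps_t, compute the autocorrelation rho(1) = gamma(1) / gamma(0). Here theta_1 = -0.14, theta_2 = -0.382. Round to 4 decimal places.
\rho(1) = -0.0742

For an MA(q) process with theta_0 = 1, the autocovariance is
  gamma(k) = sigma^2 * sum_{i=0..q-k} theta_i * theta_{i+k},
and rho(k) = gamma(k) / gamma(0). Sigma^2 cancels.
  numerator   = (1)*(-0.14) + (-0.14)*(-0.382) = -0.08652.
  denominator = (1)^2 + (-0.14)^2 + (-0.382)^2 = 1.165524.
  rho(1) = -0.08652 / 1.165524 = -0.0742.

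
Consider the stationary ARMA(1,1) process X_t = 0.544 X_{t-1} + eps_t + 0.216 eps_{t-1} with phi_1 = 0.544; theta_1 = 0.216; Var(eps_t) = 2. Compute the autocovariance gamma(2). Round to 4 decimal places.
\gamma(2) = 1.3124

Multiply the model equation by X_{t-k} and take expectations. With theta_0 = psi_0 = 1 and psi_j the MA(infinity) weights, this gives
  gamma(k) - sum_i phi_i gamma(k-i) = c_k,
  c_k = sigma^2 * sum_{j=k..q} theta_j psi_{j-k}   (c_k = 0 for k > q),
using gamma(-m) = gamma(m).
psi-weights needed (psi_j = theta_j + sum_i phi_i psi_{j-i}):
  psi_1 = theta_1 + phi_1 = 0.216 + (0.544) = 0.76
Right-hand sides:
  c_0 = sigma^2 (1 + theta_1 psi_1) = 2 * (1 + (0.216)(0.76)) = 2 * 1.16416 = 2.32832
  c_1 = sigma^2 theta_1 = 2 * (0.216) = 0.432
  c_2 = 0
Equations for k = 0 and k = 1 (AR order 1):
  gamma(0) = phi_1 gamma(1) + c_0
  gamma(1) = phi_1 gamma(0) + c_1
Substituting the second into the first: gamma(0) (1 - phi_1^2) = c_0 + phi_1 c_1, so
  gamma(0) = (c_0 + phi_1 c_1) / (1 - phi_1^2) = (2.32832 + (0.544)(0.432)) / (1 - (0.544)^2) = 2.563328 / 0.704064 = 3.64076.
  gamma(1) = phi_1 gamma(0) + c_1 = (0.544)(3.64076) + (0.432) = 2.412573.
For k = 2 (> q): gamma(2) = phi_1 gamma(1) = (0.544)(2.412573) = 1.31244.
Therefore gamma(2) = 1.3124 (to 4 decimal places).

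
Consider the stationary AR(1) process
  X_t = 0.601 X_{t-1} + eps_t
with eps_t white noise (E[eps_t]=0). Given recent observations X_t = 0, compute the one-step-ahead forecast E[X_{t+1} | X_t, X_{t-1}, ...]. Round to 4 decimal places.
E[X_{t+1} \mid \mathcal F_t] = 0.0000

For an AR(p) model X_t = c + sum_i phi_i X_{t-i} + eps_t, the
one-step-ahead conditional mean is
  E[X_{t+1} | X_t, ...] = c + sum_i phi_i X_{t+1-i}.
Substitute known values:
  E[X_{t+1} | ...] = (0.601) * (0)
                   = 0.0000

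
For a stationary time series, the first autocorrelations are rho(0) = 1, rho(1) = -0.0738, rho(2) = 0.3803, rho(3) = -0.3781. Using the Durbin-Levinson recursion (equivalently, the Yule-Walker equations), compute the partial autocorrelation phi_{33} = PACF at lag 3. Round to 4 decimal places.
\phi_{33} = -0.3900

The PACF at lag k is phi_{kk}, the last component of the solution
to the Yule-Walker system G_k phi = r_k where
  (G_k)_{ij} = rho(|i - j|), (r_k)_i = rho(i), i,j = 1..k.
Equivalently, Durbin-Levinson gives phi_{kk} iteratively:
  phi_{11} = rho(1)
  phi_{kk} = [rho(k) - sum_{j=1..k-1} phi_{k-1,j} rho(k-j)]
            / [1 - sum_{j=1..k-1} phi_{k-1,j} rho(j)],
  phi_{k,j} = phi_{k-1,j} - phi_{kk} phi_{k-1,k-j},  j = 1..k-1.
Step k = 1:
  phi_11 = rho(1) = -0.0738.
Step k = 2:
  phi_22 = [rho(2) - phi_11 rho(1)] / [1 - phi_11 rho(1)] = [0.3803 - (-0.0738)(-0.0738)] / [1 - (-0.0738)(-0.0738)]
         = 0.37485356 / 0.99455356 = 0.376906.
  Update: phi_21 = phi_11 - phi_22 phi_11 = -0.0738 - (0.376906)(-0.0738) = -0.045984.
Step k = 3:
  phi_33 = [rho(3) - phi_21 rho(2) - phi_22 rho(1)] / [1 - phi_21 rho(1) - phi_22 rho(2)]
    numerator   = -0.3781 - (-0.045984)(0.3803) - (0.376906)(-0.0738) = -0.33279648
    denominator = 1 - (-0.045984)(-0.0738) - (0.376906)(0.3803) = 0.85326887
  phi_33 = -0.33279648 / 0.85326887 = -0.39.
Therefore phi_{33} = -0.3900.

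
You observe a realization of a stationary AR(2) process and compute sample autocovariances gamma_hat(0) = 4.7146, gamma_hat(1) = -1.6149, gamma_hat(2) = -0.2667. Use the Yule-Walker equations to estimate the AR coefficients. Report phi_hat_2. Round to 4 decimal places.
\hat\phi_{2} = -0.1970

The Yule-Walker equations for an AR(p) process read, in matrix form,
  Gamma_p phi = r_p,   with   (Gamma_p)_{ij} = gamma(|i - j|),
                       (r_p)_i = gamma(i),   i,j = 1..p.
Substitute the sample gammas (Toeplitz matrix and right-hand side of size 2):
  Gamma_p = [[4.7146, -1.6149], [-1.6149, 4.7146]]
  r_p     = [-1.6149, -0.2667]
Written out:
  4.7146 phi_1 - 1.6149 phi_2 = -1.6149
  -1.6149 phi_1 + 4.7146 phi_2 = -0.2667
Solve by Cramer's rule:
  det = gamma(0)^2 - gamma(1)^2 = (4.7146)^2 - (-1.6149)^2 = 22.22745316 - 2.60790201 = 19.61955115
  phi_hat_1 = [gamma(1) gamma(0) - gamma(1) gamma(2)] / det = [(-1.6149)(4.7146) - (-1.6149)(-0.2667)] / 19.61955115 = -8.04430137 / 19.61955115 = -0.41
  phi_hat_2 = [gamma(0) gamma(2) - gamma(1)^2] / det = [(4.7146)(-0.2667) - (-1.6149)^2] / 19.61955115 = -3.86528583 / 19.61955115 = -0.197
So phi_hat = [-0.4100, -0.1970].
Therefore phi_hat_2 = -0.1970.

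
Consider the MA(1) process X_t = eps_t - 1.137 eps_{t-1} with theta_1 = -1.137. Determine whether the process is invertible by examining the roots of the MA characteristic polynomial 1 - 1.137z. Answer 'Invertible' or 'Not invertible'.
\text{Not invertible}

The MA(q) characteristic polynomial is P(z) = 1 - 1.137z.
Invertibility requires all roots to lie outside the unit circle, i.e. |z| > 1 for every root.
This is linear in z: 1 + (-1.137) z = 0  =>  z = -1/(-1.137) = 0.879507,  |z| = 0.879507.
Moduli of all roots: 0.8795.
All moduli strictly greater than 1? No.
Verdict: Not invertible.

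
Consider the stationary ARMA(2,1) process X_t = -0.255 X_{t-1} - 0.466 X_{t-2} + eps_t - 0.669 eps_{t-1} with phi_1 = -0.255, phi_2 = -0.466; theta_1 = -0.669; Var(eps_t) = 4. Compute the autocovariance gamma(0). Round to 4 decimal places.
\gamma(0) = 8.8535

Multiply the model equation by X_{t-k} and take expectations. With theta_0 = psi_0 = 1 and psi_j the MA(infinity) weights, this gives
  gamma(k) - sum_i phi_i gamma(k-i) = c_k,
  c_k = sigma^2 * sum_{j=k..q} theta_j psi_{j-k}   (c_k = 0 for k > q),
using gamma(-m) = gamma(m).
psi-weights needed (psi_j = theta_j + sum_i phi_i psi_{j-i}):
  psi_1 = theta_1 + phi_1 = -0.669 + (-0.255) = -0.924
Right-hand sides:
  c_0 = sigma^2 (1 + theta_1 psi_1) = 4 * (1 + (-0.669)(-0.924)) = 4 * 1.618156 = 6.472624
  c_1 = sigma^2 theta_1 = 4 * (-0.669) = -2.676
  c_2 = 0
Equations for k = 0, 1, 2 (AR order 2, c_2 = 0):
  (E0) gamma(0) = phi_1 gamma(1) + phi_2 gamma(2) + c_0
  (E1) gamma(1) = phi_1 gamma(0) + phi_2 gamma(1) + c_1
  (E2) gamma(2) = phi_1 gamma(1) + phi_2 gamma(0)
From (E1): gamma(1) = A gamma(0) + B with
  A = phi_1 / (1 - phi_2) = -0.255 / 1.466 = -0.173943,   B = c_1 / (1 - phi_2) = -2.676 / 1.466 = -1.825375.
Insert (E2) into (E0): gamma(0) (1 - phi_2^2) = phi_1 (1 + phi_2) gamma(1) + c_0.
  phi_1 (1 + phi_2) = (-0.255)(0.534) = -0.13617,   1 - phi_2^2 = 0.782844.
Replace gamma(1) by A gamma(0) + B and collect gamma(0):
  gamma(0) [0.782844 - (-0.13617)(-0.173943)] = (-0.13617)(-1.825375) + 6.472624
  gamma(0) * 0.759158 = 6.721185
  gamma(0) = 6.721185 / 0.759158 = 8.853471.
Therefore gamma(0) = 8.8535 (to 4 decimal places).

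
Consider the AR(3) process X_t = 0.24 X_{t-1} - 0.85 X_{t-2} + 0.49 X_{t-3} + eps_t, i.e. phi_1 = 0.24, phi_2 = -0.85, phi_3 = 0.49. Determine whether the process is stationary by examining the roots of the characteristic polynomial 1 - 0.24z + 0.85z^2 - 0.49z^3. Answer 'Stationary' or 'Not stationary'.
\text{Stationary}

The AR(p) characteristic polynomial is P(z) = 1 - 0.24z + 0.85z^2 - 0.49z^3.
Stationarity requires all roots to lie outside the unit circle, i.e. |z| > 1 for every root.
Degree 3: look for a simple real root z0 first, then factor out (1 - z/z0) and solve the remaining quadratic.
Testing z0 = 2: P(2) = 1 + (-0.24)(2) + (0.85)(2)^2 + (-0.49)(2)^3
  = 1 + (-0.48) + (3.4) + (-3.92) = 0.  So z_0 = 2 is a root, |z_0| = 2.
Divide out the factor (1 - 0.5 z) = (1 - z/z0) (since 1/z0 = 0.5):
  P(z) = (1 - 0.5 z)(1 + (0.26) z + (0.98) z^2)
  [check: z-coef 0.26 - (0.5) = -0.24; z^2-coef 0.98 - (0.5)(0.26) = 0.85; z^3-coef -(0.5)(0.98) = -0.49.]
Remaining roots from the quadratic factor 1 + (0.26) z + (0.98) z^2:
  Set 1 + (0.26) z + (0.98) z^2 = 0, i.e. a z^2 + b z + c = 0 with a = 0.98, b = 0.26, c = 1.
  Discriminant D = b^2 - 4ac = (0.26)^2 - 4*(0.98)*1 = 0.0676 - (3.92) = -3.8524.
  D < 0, so the roots are the complex-conjugate pair z = (-b +/- i sqrt(-D)) / (2a) = -0.1327 +/- 1.0014i.
  For a conjugate pair |z|^2 = z * conj(z) = (product of roots) = c/a = 1/(0.98) = 1.020408, so |z| = sqrt(1.020408) = 1.0102 for both roots.
Moduli of all roots: 2.0000, 1.0102, 1.0102.
All moduli strictly greater than 1? Yes.
Verdict: Stationary.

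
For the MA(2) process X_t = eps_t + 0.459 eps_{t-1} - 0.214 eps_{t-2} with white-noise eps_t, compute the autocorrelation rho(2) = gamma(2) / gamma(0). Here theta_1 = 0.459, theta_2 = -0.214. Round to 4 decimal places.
\rho(2) = -0.1703

For an MA(q) process with theta_0 = 1, the autocovariance is
  gamma(k) = sigma^2 * sum_{i=0..q-k} theta_i * theta_{i+k},
and rho(k) = gamma(k) / gamma(0). Sigma^2 cancels.
  numerator   = (1)*(-0.214) = -0.214.
  denominator = (1)^2 + (0.459)^2 + (-0.214)^2 = 1.256477.
  rho(2) = -0.214 / 1.256477 = -0.1703.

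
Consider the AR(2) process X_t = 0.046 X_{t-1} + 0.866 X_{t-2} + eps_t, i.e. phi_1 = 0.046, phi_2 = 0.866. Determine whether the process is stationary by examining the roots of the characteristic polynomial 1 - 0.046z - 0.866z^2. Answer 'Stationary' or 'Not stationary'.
\text{Stationary}

The AR(p) characteristic polynomial is P(z) = 1 - 0.046z - 0.866z^2.
Stationarity requires all roots to lie outside the unit circle, i.e. |z| > 1 for every root.
Set 1 + (-0.046) z + (-0.866) z^2 = 0, i.e. a z^2 + b z + c = 0 with a = -0.866, b = -0.046, c = 1.
Discriminant D = b^2 - 4ac = (-0.046)^2 - 4*(-0.866)*1 = 0.002116 - (-3.464) = 3.466116.
D >= 0, so the roots are real: z = (-b +/- sqrt(D)) / (2a) = (0.046 +/- 1.861751) / (-1.732).
  z_1 = (0.046 + 1.861751) / (-1.732) = -1.1015,   |z_1| = 1.1015.
  z_2 = (0.046 - 1.861751) / (-1.732) = 1.0484,   |z_2| = 1.0484.
Moduli of all roots: 1.1015, 1.0484.
All moduli strictly greater than 1? Yes.
Verdict: Stationary.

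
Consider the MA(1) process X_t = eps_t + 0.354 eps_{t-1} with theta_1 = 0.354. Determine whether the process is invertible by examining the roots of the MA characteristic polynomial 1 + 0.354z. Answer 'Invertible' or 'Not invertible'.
\text{Invertible}

The MA(q) characteristic polynomial is P(z) = 1 + 0.354z.
Invertibility requires all roots to lie outside the unit circle, i.e. |z| > 1 for every root.
This is linear in z: 1 + (0.354) z = 0  =>  z = -1/(0.354) = -2.824859,  |z| = 2.824859.
Moduli of all roots: 2.8249.
All moduli strictly greater than 1? Yes.
Verdict: Invertible.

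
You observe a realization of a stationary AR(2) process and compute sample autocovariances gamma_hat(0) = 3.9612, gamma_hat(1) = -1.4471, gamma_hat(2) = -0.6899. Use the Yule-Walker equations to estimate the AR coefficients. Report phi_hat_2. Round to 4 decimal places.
\hat\phi_{2} = -0.3550

The Yule-Walker equations for an AR(p) process read, in matrix form,
  Gamma_p phi = r_p,   with   (Gamma_p)_{ij} = gamma(|i - j|),
                       (r_p)_i = gamma(i),   i,j = 1..p.
Substitute the sample gammas (Toeplitz matrix and right-hand side of size 2):
  Gamma_p = [[3.9612, -1.4471], [-1.4471, 3.9612]]
  r_p     = [-1.4471, -0.6899]
Written out:
  3.9612 phi_1 - 1.4471 phi_2 = -1.4471
  -1.4471 phi_1 + 3.9612 phi_2 = -0.6899
Solve by Cramer's rule:
  det = gamma(0)^2 - gamma(1)^2 = (3.9612)^2 - (-1.4471)^2 = 15.69110544 - 2.09409841 = 13.59700703
  phi_hat_1 = [gamma(1) gamma(0) - gamma(1) gamma(2)] / det = [(-1.4471)(3.9612) - (-1.4471)(-0.6899)] / 13.59700703 = -6.73060681 / 13.59700703 = -0.495
  phi_hat_2 = [gamma(0) gamma(2) - gamma(1)^2] / det = [(3.9612)(-0.6899) - (-1.4471)^2] / 13.59700703 = -4.82693029 / 13.59700703 = -0.355
So phi_hat = [-0.4950, -0.3550].
Therefore phi_hat_2 = -0.3550.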